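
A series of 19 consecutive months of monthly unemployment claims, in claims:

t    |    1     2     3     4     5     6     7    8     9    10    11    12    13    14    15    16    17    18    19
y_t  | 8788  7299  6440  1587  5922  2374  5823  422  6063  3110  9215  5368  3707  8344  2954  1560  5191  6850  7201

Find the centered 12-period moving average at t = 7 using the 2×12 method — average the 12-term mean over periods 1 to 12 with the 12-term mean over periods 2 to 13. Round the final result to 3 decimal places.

Sum over 1–12: 8788 + 7299 + 6440 + 1587 + 5922 + 2374 + 5823 + 422 + 6063 + 3110 + 9215 + 5368 = 62411
Sum over 2–13: 7299 + 6440 + 1587 + 5922 + 2374 + 5823 + 422 + 6063 + 3110 + 9215 + 5368 + 3707 = 57330
CMA at t=7 = (62411 + 57330) / (2·12) = 119741 / 24 = 4989.208

4989.208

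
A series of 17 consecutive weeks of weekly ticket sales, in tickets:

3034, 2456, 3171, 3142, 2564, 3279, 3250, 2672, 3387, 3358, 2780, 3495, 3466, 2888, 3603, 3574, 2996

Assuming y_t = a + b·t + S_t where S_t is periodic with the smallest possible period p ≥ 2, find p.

First differences y_{t+1} − y_t: -578, 715, -29, -578, 715, -29, -578, 715, …
The difference pattern repeats every 3 terms and not for any smaller step, so p = 3.

3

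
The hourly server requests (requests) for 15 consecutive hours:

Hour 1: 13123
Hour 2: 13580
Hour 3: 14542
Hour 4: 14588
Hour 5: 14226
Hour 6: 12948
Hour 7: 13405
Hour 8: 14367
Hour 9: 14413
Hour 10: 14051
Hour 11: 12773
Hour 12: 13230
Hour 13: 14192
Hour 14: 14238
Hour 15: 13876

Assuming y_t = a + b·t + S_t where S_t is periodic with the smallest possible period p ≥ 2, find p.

First differences y_{t+1} − y_t: 457, 962, 46, -362, -1278, 457, 962, 46, -362, -1278, 457, 962, …
The difference pattern repeats every 5 terms and not for any smaller step, so p = 5.

5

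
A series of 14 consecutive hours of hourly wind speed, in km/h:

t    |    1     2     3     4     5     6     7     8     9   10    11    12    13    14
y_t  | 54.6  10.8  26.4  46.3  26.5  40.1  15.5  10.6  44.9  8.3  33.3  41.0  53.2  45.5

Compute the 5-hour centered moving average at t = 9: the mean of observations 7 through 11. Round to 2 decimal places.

Sum of periods 7–11: 15.5 + 10.6 + 44.9 + 8.3 + 33.3 = 112.6
Divide by 5: 112.6 / 5 = 22.52

22.52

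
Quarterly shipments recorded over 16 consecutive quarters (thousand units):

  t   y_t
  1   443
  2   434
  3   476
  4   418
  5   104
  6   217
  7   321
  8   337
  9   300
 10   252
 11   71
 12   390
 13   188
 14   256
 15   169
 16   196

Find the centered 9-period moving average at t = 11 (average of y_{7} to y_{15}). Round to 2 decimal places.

Sum of periods 7–15: 321 + 337 + 300 + 252 + 71 + 390 + 188 + 256 + 169 = 2284
Divide by 9: 2284 / 9 = 253.78

253.78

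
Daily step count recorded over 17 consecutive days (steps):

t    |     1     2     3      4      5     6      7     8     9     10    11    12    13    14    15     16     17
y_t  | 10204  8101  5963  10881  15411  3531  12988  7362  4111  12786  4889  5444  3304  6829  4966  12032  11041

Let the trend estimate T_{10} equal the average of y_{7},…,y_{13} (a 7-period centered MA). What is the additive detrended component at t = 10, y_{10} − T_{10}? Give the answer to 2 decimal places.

Trend T_10 = (12988 + 7362 + 4111 + 12786 + 4889 + 5444 + 3304) / 7 = 50884/7 = 7269.1429
Detrended value: 12786 − 7269.1429 = 5516.86

5516.86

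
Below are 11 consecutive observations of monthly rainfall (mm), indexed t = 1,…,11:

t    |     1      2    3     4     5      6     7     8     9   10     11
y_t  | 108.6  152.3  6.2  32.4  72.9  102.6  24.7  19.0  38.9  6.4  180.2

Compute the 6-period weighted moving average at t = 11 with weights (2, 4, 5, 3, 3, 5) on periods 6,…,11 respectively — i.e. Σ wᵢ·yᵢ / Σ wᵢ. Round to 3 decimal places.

65.268

Weighted sum: 2·102.6 + 4·24.7 + 5·19.0 + 3·38.9 + 3·6.4 + 5·180.2 = 205.2 + 98.8 + 95.0 + 116.7 + 19.2 + 901.0 = 1435.9
Weight total: 2 + 4 + 5 + 3 + 3 + 5 = 22
WMA = 1435.9 / 22 = 65.268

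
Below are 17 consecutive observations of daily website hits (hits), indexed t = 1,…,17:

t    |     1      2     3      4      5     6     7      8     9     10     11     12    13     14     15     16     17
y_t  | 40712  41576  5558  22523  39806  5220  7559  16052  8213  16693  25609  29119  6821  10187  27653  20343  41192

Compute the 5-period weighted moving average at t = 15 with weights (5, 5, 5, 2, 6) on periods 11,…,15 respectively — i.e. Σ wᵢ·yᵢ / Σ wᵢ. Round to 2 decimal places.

21479.87

Weighted sum: 5·25609 + 5·29119 + 5·6821 + 2·10187 + 6·27653 = 128045 + 145595 + 34105 + 20374 + 165918 = 494037
Weight total: 5 + 5 + 5 + 2 + 6 = 23
WMA = 494037 / 23 = 21479.87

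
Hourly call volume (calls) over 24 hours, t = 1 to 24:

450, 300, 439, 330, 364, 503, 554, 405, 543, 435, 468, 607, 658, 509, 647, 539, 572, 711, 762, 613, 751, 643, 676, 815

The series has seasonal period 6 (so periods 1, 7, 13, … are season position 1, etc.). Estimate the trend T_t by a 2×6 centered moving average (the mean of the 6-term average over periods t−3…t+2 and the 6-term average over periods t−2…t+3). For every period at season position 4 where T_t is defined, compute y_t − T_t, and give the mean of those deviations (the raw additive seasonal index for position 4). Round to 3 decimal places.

-75.889

Season position 4 occurs at t = 4, 10, 16 (where T_t is defined).
t=4: T_4 = 406.33333; y_4 − T_4 = 330 − 406.33333 = -76.33333
t=10: T_10 = 510.66667; y_10 − T_10 = 435 − 510.66667 = -75.66667
t=16: T_16 = 614.66667; y_16 − T_16 = 539 − 614.66667 = -75.66667
Mean deviation: (-76.33333 + -75.66667 + -75.66667) / 3 = -75.889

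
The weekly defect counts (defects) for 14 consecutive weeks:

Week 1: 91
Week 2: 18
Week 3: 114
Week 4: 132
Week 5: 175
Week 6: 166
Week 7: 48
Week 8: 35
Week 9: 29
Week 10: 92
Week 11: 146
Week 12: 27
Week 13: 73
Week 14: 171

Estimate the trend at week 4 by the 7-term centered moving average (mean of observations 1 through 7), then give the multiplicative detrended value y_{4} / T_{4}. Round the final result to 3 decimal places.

1.242

Trend T_4 = (91 + 18 + 114 + 132 + 175 + 166 + 48) / 7 = 744/7 = 106.28571
Ratio to trend: 132 / 106.28571 = 1.242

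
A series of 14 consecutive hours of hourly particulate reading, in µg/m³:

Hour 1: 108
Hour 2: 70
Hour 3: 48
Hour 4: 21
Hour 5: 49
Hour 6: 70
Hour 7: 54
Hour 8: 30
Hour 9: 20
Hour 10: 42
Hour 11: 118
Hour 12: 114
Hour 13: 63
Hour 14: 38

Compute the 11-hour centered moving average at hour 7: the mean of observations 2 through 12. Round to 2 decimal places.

Sum of periods 2–12: 70 + 48 + 21 + 49 + 70 + 54 + 30 + 20 + 42 + 118 + 114 = 636
Divide by 11: 636 / 11 = 57.82

57.82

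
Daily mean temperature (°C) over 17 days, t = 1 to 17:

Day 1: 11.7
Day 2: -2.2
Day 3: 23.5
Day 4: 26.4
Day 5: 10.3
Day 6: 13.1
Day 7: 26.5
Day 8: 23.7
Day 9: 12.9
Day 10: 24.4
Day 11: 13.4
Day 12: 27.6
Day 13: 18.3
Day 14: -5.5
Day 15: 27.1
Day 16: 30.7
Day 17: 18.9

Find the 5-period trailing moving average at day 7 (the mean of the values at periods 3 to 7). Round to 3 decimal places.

Sum of periods 3–7: 23.5 + 26.4 + 10.3 + 13.1 + 26.5 = 99.8
Divide by 5: 99.8 / 5 = 19.960

19.960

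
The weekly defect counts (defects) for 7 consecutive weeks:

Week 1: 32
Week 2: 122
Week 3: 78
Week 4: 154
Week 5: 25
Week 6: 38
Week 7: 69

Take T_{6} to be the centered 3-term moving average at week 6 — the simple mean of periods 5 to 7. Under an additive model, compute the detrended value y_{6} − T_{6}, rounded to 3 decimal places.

-6.000

Trend T_6 = (25 + 38 + 69) / 3 = 132/3 = 44.00000
Detrended value: 38 − 44.00000 = -6.000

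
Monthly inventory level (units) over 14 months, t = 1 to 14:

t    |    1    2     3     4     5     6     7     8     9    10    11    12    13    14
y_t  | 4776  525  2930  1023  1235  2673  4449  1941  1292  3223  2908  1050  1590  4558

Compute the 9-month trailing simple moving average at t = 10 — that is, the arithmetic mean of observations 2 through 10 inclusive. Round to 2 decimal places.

2143.44

Sum of periods 2–10: 525 + 2930 + 1023 + 1235 + 2673 + 4449 + 1941 + 1292 + 3223 = 19291
Divide by 9: 19291 / 9 = 2143.44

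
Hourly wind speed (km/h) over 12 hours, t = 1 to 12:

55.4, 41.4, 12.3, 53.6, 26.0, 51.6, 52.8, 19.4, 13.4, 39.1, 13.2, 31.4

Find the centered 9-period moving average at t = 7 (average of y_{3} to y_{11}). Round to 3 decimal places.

31.267

Sum of periods 3–11: 12.3 + 53.6 + 26.0 + 51.6 + 52.8 + 19.4 + 13.4 + 39.1 + 13.2 = 281.4
Divide by 9: 281.4 / 9 = 31.267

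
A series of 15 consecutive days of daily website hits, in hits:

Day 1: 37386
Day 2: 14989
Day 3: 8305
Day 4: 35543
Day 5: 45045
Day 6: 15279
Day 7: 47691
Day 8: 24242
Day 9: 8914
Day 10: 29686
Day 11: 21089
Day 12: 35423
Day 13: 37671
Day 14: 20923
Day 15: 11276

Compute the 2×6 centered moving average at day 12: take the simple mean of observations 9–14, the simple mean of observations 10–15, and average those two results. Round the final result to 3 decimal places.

25814.500

Sum over 9–14: 8914 + 29686 + 21089 + 35423 + 37671 + 20923 = 153706
Sum over 10–15: 29686 + 21089 + 35423 + 37671 + 20923 + 11276 = 156068
CMA at t=12 = (153706 + 156068) / (2·6) = 309774 / 12 = 25814.500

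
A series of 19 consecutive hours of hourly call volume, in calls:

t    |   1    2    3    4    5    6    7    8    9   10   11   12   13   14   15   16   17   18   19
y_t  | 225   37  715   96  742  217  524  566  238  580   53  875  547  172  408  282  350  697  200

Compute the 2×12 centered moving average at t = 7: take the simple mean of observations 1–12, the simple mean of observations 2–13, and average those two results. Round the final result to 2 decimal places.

Sum over 1–12: 225 + 37 + 715 + 96 + 742 + 217 + 524 + 566 + 238 + 580 + 53 + 875 = 4868
Sum over 2–13: 37 + 715 + 96 + 742 + 217 + 524 + 566 + 238 + 580 + 53 + 875 + 547 = 5190
CMA at t=7 = (4868 + 5190) / (2·12) = 10058 / 24 = 419.08

419.08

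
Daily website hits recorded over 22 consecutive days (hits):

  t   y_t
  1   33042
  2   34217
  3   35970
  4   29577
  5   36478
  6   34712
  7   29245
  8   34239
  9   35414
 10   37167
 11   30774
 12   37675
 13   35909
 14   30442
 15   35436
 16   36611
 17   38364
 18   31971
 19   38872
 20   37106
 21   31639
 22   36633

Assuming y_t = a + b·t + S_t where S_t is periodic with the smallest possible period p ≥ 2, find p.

First differences y_{t+1} − y_t: 1175, 1753, -6393, 6901, -1766, -5467, 4994, 1175, 1753, -6393, 6901, -1766, -5467, 4994, 1175, 1753, …
The difference pattern repeats every 7 terms and not for any smaller step, so p = 7.

7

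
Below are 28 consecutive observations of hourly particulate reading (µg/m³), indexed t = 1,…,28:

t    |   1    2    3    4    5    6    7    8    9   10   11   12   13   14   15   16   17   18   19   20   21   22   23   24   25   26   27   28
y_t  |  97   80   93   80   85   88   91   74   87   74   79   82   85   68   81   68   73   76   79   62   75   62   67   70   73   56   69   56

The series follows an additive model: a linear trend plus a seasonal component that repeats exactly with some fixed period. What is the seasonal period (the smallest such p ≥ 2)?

6

First differences y_{t+1} − y_t: -17, 13, -13, 5, 3, 3, -17, 13, -13, 5, 3, 3, -17, 13, …
The difference pattern repeats every 6 terms and not for any smaller step, so p = 6.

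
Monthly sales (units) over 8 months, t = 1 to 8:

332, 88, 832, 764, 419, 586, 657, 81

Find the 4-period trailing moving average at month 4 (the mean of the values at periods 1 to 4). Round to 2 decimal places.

Sum of periods 1–4: 332 + 88 + 832 + 764 = 2016
Divide by 4: 2016 / 4 = 504.00

504.00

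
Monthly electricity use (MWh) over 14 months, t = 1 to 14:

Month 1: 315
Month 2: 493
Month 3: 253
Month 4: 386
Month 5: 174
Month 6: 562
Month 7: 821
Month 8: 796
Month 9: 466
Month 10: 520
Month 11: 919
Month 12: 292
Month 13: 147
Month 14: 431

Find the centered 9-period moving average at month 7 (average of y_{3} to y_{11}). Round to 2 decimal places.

544.11

Sum of periods 3–11: 253 + 386 + 174 + 562 + 821 + 796 + 466 + 520 + 919 = 4897
Divide by 9: 4897 / 9 = 544.11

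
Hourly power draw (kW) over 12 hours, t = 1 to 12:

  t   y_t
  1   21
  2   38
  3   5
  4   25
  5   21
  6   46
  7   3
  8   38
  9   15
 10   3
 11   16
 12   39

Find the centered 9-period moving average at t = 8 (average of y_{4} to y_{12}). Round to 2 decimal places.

Sum of periods 4–12: 25 + 21 + 46 + 3 + 38 + 15 + 3 + 16 + 39 = 206
Divide by 9: 206 / 9 = 22.89

22.89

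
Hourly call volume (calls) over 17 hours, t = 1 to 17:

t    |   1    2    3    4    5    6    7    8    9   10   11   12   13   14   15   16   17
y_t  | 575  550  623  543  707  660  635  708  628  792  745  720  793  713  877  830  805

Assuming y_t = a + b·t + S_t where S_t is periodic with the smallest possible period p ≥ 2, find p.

5

First differences y_{t+1} − y_t: -25, 73, -80, 164, -47, -25, 73, -80, 164, -47, -25, 73, …
The difference pattern repeats every 5 terms and not for any smaller step, so p = 5.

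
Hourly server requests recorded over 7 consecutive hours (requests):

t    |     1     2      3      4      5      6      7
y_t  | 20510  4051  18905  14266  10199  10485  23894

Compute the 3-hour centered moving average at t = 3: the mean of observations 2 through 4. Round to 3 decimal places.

Sum of periods 2–4: 4051 + 18905 + 14266 = 37222
Divide by 3: 37222 / 3 = 12407.333

12407.333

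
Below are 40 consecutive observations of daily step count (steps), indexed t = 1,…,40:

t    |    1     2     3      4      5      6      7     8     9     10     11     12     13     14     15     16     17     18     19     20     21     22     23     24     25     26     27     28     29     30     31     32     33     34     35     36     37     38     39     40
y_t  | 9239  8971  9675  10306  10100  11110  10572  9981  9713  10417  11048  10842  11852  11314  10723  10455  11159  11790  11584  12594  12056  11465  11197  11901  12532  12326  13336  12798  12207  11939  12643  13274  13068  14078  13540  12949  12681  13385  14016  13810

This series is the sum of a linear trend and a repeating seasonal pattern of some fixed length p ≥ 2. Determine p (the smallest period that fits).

7

First differences y_{t+1} − y_t: -268, 704, 631, -206, 1010, -538, -591, -268, 704, 631, -206, 1010, -538, -591, -268, 704, …
The difference pattern repeats every 7 terms and not for any smaller step, so p = 7.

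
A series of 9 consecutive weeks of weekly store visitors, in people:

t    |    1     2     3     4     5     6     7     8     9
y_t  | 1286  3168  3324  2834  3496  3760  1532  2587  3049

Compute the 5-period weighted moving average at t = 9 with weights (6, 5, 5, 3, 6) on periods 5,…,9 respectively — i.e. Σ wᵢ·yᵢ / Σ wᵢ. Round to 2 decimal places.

Weighted sum: 6·3496 + 5·3760 + 5·1532 + 3·2587 + 6·3049 = 20976 + 18800 + 7660 + 7761 + 18294 = 73491
Weight total: 6 + 5 + 5 + 3 + 6 = 25
WMA = 73491 / 25 = 2939.64

2939.64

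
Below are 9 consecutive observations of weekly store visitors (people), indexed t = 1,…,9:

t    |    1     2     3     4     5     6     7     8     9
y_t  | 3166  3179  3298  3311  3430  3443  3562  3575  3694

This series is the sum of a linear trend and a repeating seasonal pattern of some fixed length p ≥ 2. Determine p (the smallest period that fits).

First differences y_{t+1} − y_t: 13, 119, 13, 119, 13, 119, …
The difference pattern repeats every 2 terms and not for any smaller step, so p = 2.

2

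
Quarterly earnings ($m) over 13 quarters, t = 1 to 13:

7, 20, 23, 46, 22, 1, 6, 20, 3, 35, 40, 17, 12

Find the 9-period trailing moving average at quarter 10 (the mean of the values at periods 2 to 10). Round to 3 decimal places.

19.556

Sum of periods 2–10: 20 + 23 + 46 + 22 + 1 + 6 + 20 + 3 + 35 = 176
Divide by 9: 176 / 9 = 19.556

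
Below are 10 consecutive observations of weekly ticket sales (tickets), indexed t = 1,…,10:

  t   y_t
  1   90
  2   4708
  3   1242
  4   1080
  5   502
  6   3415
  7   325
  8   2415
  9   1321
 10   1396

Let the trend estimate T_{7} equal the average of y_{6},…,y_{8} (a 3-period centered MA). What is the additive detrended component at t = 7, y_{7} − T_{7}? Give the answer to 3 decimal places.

-1726.667

Trend T_7 = (3415 + 325 + 2415) / 3 = 6155/3 = 2051.66667
Detrended value: 325 − 2051.66667 = -1726.667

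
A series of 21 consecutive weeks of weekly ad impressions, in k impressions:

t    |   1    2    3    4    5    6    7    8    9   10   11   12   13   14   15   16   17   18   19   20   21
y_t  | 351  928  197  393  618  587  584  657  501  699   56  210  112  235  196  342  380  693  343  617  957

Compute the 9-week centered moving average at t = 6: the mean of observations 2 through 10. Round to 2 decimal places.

Sum of periods 2–10: 928 + 197 + 393 + 618 + 587 + 584 + 657 + 501 + 699 = 5164
Divide by 9: 5164 / 9 = 573.78

573.78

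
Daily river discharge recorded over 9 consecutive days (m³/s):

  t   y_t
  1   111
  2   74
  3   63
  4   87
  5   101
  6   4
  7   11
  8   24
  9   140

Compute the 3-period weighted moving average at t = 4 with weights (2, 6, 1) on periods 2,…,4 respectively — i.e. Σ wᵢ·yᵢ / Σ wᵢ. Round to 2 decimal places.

68.11

Weighted sum: 2·74 + 6·63 + 1·87 = 148 + 378 + 87 = 613
Weight total: 2 + 6 + 1 = 9
WMA = 613 / 9 = 68.11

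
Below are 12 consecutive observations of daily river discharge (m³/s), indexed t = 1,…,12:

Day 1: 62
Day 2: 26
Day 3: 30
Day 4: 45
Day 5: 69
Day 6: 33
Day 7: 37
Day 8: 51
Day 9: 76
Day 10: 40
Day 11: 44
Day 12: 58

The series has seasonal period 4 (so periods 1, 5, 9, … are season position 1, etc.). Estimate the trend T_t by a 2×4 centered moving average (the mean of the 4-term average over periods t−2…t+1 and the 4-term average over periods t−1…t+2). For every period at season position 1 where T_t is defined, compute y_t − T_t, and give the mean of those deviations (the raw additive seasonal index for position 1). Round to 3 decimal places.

24.000

Season position 1 occurs at t = 5, 9 (where T_t is defined).
t=5: T_5 = 45.12500; y_5 − T_5 = 69 − 45.12500 = 23.87500
t=9: T_9 = 51.87500; y_9 − T_9 = 76 − 51.87500 = 24.12500
Mean deviation: (23.87500 + 24.12500) / 2 = 24.000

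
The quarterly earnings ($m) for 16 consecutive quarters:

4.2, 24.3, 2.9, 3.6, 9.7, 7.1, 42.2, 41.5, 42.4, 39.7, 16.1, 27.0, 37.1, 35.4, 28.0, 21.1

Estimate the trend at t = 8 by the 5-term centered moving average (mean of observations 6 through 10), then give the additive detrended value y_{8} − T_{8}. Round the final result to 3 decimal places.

6.920

Trend T_8 = (7.1 + 42.2 + 41.5 + 42.4 + 39.7) / 5 = 172.9/5 = 34.58000
Detrended value: 41.5 − 34.58000 = 6.920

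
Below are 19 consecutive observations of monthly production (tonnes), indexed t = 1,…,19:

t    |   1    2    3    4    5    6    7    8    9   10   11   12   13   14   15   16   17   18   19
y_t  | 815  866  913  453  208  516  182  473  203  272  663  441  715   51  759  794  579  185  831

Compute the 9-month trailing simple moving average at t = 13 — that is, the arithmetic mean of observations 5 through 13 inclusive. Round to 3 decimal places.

408.111

Sum of periods 5–13: 208 + 516 + 182 + 473 + 203 + 272 + 663 + 441 + 715 = 3673
Divide by 9: 3673 / 9 = 408.111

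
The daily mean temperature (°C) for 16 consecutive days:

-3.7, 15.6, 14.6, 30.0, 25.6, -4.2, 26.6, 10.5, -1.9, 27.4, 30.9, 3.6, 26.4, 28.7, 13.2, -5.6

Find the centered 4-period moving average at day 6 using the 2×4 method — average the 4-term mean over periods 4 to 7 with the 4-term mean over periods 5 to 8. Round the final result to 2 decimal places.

17.06

Sum over 4–7: 30.0 + 25.6 + (-4.2) + 26.6 = 78.0
Sum over 5–8: 25.6 + (-4.2) + 26.6 + 10.5 = 58.5
CMA at t=6 = (78.0 + 58.5) / (2·4) = 136.5 / 8 = 17.06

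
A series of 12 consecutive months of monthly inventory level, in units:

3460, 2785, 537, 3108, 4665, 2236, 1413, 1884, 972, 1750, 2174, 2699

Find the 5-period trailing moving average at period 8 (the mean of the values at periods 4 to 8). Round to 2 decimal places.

2661.20

Sum of periods 4–8: 3108 + 4665 + 2236 + 1413 + 1884 = 13306
Divide by 5: 13306 / 5 = 2661.20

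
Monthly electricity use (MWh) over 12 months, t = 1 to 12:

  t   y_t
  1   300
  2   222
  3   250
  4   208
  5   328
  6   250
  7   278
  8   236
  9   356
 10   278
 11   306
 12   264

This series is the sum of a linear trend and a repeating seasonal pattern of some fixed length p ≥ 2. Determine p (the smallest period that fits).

First differences y_{t+1} − y_t: -78, 28, -42, 120, -78, 28, -42, 120, -78, 28, …
The difference pattern repeats every 4 terms and not for any smaller step, so p = 4.

4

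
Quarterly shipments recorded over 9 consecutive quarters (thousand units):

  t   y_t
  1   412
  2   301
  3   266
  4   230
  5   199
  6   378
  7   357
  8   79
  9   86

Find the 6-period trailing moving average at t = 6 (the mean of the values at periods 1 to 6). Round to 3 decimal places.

297.667

Sum of periods 1–6: 412 + 301 + 266 + 230 + 199 + 378 = 1786
Divide by 6: 1786 / 6 = 297.667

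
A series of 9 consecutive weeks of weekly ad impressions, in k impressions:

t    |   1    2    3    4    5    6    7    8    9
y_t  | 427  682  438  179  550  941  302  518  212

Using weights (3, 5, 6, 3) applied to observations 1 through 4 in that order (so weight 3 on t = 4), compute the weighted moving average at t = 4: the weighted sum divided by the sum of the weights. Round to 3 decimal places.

Weighted sum: 3·427 + 5·682 + 6·438 + 3·179 = 1281 + 3410 + 2628 + 537 = 7856
Weight total: 3 + 5 + 6 + 3 = 17
WMA = 7856 / 17 = 462.118

462.118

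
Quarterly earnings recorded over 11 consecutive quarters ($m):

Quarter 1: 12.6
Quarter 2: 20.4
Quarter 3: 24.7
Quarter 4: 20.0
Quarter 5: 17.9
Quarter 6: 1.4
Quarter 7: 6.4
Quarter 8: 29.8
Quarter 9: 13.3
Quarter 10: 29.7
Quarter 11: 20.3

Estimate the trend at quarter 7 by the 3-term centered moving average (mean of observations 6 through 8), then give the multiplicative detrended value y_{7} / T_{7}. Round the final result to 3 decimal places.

0.511

Trend T_7 = (1.4 + 6.4 + 29.8) / 3 = 37.6/3 = 12.53333
Ratio to trend: 6.4 / 12.53333 = 0.511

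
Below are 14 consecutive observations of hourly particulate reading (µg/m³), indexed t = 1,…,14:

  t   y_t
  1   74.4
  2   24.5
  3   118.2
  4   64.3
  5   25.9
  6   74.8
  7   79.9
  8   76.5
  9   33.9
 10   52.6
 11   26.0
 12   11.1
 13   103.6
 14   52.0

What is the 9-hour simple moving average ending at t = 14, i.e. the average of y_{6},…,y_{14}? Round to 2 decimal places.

Sum of periods 6–14: 74.8 + 79.9 + 76.5 + 33.9 + 52.6 + 26.0 + 11.1 + 103.6 + 52.0 = 510.4
Divide by 9: 510.4 / 9 = 56.71

56.71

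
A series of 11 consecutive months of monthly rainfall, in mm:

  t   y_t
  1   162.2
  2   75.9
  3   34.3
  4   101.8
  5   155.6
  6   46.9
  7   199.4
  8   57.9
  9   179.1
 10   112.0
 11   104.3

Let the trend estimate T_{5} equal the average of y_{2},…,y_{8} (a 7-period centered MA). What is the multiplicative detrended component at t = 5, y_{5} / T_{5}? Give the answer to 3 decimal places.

1.621

Trend T_5 = (75.9 + 34.3 + 101.8 + 155.6 + 46.9 + 199.4 + 57.9) / 7 = 671.8/7 = 95.97143
Ratio to trend: 155.6 / 95.97143 = 1.621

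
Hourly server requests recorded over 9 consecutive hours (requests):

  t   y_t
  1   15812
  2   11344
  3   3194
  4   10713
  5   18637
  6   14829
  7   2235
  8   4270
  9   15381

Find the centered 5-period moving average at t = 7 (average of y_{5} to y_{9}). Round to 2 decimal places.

11070.40

Sum of periods 5–9: 18637 + 14829 + 2235 + 4270 + 15381 = 55352
Divide by 5: 55352 / 5 = 11070.40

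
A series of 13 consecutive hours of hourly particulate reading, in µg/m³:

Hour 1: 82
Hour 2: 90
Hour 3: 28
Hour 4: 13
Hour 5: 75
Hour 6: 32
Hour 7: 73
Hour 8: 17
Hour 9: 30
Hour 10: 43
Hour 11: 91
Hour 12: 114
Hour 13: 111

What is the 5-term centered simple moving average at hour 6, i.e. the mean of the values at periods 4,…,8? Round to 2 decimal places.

Sum of periods 4–8: 13 + 75 + 32 + 73 + 17 = 210
Divide by 5: 210 / 5 = 42.00

42.00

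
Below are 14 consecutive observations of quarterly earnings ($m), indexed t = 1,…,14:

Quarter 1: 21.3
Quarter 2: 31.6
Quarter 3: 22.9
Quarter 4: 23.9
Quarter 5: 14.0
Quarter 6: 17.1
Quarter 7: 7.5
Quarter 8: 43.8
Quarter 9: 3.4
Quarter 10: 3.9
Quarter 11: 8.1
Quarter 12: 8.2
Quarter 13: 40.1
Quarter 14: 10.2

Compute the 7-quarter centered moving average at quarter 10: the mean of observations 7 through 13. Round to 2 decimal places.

Sum of periods 7–13: 7.5 + 43.8 + 3.4 + 3.9 + 8.1 + 8.2 + 40.1 = 115.0
Divide by 7: 115.0 / 7 = 16.43

16.43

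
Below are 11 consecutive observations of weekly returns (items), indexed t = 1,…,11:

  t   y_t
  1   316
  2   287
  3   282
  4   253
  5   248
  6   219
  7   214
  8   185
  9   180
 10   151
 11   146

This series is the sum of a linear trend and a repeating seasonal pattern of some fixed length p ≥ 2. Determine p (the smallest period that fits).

First differences y_{t+1} − y_t: -29, -5, -29, -5, -29, -5, …
The difference pattern repeats every 2 terms and not for any smaller step, so p = 2.

2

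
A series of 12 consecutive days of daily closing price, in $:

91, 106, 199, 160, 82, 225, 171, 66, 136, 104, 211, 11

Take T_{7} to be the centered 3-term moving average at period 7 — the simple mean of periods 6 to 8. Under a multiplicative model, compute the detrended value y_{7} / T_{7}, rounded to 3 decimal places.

1.110

Trend T_7 = (225 + 171 + 66) / 3 = 462/3 = 154.00000
Ratio to trend: 171 / 154.00000 = 1.110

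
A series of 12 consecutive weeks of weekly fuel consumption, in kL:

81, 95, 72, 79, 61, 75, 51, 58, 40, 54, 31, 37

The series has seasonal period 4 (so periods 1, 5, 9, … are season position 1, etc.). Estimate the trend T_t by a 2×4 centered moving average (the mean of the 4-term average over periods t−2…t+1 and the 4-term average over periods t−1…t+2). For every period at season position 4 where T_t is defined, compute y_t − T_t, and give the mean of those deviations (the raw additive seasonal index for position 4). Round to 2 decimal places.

4.69

Season position 4 occurs at t = 4, 8 (where T_t is defined).
t=4: T_4 = 74.2500; y_4 − T_4 = 79 − 74.2500 = 4.7500
t=8: T_8 = 53.3750; y_8 − T_8 = 58 − 53.3750 = 4.6250
Mean deviation: (4.7500 + 4.6250) / 2 = 4.69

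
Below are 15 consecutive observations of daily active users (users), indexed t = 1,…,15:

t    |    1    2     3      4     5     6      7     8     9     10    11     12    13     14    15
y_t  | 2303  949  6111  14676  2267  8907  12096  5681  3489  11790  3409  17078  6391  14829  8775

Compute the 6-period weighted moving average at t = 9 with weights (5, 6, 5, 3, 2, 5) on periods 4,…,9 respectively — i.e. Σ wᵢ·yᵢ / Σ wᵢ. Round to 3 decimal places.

Weighted sum: 5·14676 + 6·2267 + 5·8907 + 3·12096 + 2·5681 + 5·3489 = 73380 + 13602 + 44535 + 36288 + 11362 + 17445 = 196612
Weight total: 5 + 6 + 5 + 3 + 2 + 5 = 26
WMA = 196612 / 26 = 7562.000

7562.000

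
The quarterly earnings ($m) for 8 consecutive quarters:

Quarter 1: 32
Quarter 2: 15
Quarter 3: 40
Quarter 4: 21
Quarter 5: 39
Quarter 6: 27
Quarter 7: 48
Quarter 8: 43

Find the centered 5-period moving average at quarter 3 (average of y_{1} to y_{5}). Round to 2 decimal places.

Sum of periods 1–5: 32 + 15 + 40 + 21 + 39 = 147
Divide by 5: 147 / 5 = 29.40

29.40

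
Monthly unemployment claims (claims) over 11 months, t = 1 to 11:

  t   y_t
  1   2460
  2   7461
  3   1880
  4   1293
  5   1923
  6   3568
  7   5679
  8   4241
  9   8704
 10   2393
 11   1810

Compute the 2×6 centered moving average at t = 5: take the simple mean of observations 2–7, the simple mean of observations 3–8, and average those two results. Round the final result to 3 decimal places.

Sum over 2–7: 7461 + 1880 + 1293 + 1923 + 3568 + 5679 = 21804
Sum over 3–8: 1880 + 1293 + 1923 + 3568 + 5679 + 4241 = 18584
CMA at t=5 = (21804 + 18584) / (2·6) = 40388 / 12 = 3365.667

3365.667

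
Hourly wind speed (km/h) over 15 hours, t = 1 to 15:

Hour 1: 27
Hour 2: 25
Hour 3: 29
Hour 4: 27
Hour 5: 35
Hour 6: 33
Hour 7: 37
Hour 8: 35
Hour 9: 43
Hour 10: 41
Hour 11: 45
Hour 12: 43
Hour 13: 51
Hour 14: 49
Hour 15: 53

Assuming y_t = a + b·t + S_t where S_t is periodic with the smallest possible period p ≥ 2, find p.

First differences y_{t+1} − y_t: -2, 4, -2, 8, -2, 4, -2, 8, -2, 4, …
The difference pattern repeats every 4 terms and not for any smaller step, so p = 4.

4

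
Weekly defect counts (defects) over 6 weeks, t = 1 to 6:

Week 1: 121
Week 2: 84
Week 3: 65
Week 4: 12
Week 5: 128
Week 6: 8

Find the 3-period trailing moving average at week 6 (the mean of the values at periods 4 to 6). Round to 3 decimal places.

Sum of periods 4–6: 12 + 128 + 8 = 148
Divide by 3: 148 / 3 = 49.333

49.333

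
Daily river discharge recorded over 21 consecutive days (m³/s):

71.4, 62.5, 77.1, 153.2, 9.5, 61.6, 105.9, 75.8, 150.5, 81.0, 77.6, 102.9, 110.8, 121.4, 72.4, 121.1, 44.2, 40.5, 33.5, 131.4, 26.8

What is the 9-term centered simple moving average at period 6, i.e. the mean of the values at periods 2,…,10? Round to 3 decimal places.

86.344

Sum of periods 2–10: 62.5 + 77.1 + 153.2 + 9.5 + 61.6 + 105.9 + 75.8 + 150.5 + 81.0 = 777.1
Divide by 9: 777.1 / 9 = 86.344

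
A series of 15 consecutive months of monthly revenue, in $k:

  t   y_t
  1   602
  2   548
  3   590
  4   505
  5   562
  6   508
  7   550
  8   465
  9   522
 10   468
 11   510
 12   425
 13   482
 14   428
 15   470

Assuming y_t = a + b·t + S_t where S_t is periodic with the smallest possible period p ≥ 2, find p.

4

First differences y_{t+1} − y_t: -54, 42, -85, 57, -54, 42, -85, 57, -54, 42, …
The difference pattern repeats every 4 terms and not for any smaller step, so p = 4.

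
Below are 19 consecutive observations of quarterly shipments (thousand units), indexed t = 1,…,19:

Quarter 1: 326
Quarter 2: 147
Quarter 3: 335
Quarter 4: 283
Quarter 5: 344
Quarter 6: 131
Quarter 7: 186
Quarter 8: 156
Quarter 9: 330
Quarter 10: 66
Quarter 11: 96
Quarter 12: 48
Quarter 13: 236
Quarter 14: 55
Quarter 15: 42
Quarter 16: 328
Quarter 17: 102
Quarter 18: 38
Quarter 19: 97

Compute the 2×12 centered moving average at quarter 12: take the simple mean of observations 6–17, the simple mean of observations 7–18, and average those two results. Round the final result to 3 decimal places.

144.125

Sum over 6–17: 131 + 186 + 156 + 330 + 66 + 96 + 48 + 236 + 55 + 42 + 328 + 102 = 1776
Sum over 7–18: 186 + 156 + 330 + 66 + 96 + 48 + 236 + 55 + 42 + 328 + 102 + 38 = 1683
CMA at t=12 = (1776 + 1683) / (2·12) = 3459 / 24 = 144.125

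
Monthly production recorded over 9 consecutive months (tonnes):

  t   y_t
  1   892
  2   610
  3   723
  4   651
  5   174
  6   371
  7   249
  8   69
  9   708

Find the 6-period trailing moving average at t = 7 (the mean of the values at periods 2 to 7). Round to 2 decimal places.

463.00

Sum of periods 2–7: 610 + 723 + 651 + 174 + 371 + 249 = 2778
Divide by 6: 2778 / 6 = 463.00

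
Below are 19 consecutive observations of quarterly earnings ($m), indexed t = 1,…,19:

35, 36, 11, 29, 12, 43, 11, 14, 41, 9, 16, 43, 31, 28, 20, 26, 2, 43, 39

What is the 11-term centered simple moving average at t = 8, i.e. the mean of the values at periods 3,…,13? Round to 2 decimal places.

Sum of periods 3–13: 11 + 29 + 12 + 43 + 11 + 14 + 41 + 9 + 16 + 43 + 31 = 260
Divide by 11: 260 / 11 = 23.64

23.64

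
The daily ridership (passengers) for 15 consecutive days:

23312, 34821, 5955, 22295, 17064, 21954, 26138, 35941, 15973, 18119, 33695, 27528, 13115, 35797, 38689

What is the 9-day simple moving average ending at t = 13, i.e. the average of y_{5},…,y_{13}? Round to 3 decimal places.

23280.778

Sum of periods 5–13: 17064 + 21954 + 26138 + 35941 + 15973 + 18119 + 33695 + 27528 + 13115 = 209527
Divide by 9: 209527 / 9 = 23280.778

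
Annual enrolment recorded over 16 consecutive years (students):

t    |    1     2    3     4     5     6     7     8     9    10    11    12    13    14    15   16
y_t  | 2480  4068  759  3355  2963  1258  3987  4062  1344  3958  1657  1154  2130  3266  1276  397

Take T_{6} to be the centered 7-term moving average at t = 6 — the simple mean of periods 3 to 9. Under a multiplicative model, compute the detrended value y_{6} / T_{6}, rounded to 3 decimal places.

0.497

Trend T_6 = (759 + 3355 + 2963 + 1258 + 3987 + 4062 + 1344) / 7 = 17728/7 = 2532.57143
Ratio to trend: 1258 / 2532.57143 = 0.497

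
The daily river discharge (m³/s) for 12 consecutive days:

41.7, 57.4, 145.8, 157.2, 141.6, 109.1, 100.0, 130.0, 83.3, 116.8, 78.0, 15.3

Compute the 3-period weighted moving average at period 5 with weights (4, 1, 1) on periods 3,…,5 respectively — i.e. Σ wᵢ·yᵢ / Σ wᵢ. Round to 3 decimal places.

147.000

Weighted sum: 4·145.8 + 1·157.2 + 1·141.6 = 583.2 + 157.2 + 141.6 = 882.0
Weight total: 4 + 1 + 1 = 6
WMA = 882.0 / 6 = 147.000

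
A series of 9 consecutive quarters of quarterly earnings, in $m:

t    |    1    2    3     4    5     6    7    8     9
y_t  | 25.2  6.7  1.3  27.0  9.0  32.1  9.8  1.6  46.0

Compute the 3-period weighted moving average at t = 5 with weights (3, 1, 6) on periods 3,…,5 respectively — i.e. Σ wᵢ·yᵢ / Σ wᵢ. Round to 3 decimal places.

8.490

Weighted sum: 3·1.3 + 1·27.0 + 6·9.0 = 3.9 + 27.0 + 54.0 = 84.9
Weight total: 3 + 1 + 6 = 10
WMA = 84.9 / 10 = 8.490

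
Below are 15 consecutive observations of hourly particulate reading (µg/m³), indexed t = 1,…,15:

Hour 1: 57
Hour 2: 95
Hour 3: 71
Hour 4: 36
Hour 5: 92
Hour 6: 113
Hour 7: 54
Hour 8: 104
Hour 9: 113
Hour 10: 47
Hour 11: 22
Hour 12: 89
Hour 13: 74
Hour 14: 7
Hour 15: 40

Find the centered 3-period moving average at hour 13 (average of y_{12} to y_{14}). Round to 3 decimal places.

56.667

Sum of periods 12–14: 89 + 74 + 7 = 170
Divide by 3: 170 / 3 = 56.667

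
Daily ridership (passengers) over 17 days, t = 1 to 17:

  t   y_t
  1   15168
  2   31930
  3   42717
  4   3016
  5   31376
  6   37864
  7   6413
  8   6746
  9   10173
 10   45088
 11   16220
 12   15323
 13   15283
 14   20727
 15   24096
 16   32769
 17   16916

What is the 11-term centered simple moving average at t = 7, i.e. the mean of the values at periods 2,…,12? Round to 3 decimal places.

Sum of periods 2–12: 31930 + 42717 + 3016 + 31376 + 37864 + 6413 + 6746 + 10173 + 45088 + 16220 + 15323 = 246866
Divide by 11: 246866 / 11 = 22442.364

22442.364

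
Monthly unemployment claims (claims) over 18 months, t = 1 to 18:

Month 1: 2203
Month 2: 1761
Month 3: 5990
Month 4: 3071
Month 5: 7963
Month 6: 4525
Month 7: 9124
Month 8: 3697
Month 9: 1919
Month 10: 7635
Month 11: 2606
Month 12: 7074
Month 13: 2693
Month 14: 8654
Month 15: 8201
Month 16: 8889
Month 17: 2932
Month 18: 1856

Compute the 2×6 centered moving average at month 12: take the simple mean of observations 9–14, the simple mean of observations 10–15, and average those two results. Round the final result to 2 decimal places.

5620.33

Sum over 9–14: 1919 + 7635 + 2606 + 7074 + 2693 + 8654 = 30581
Sum over 10–15: 7635 + 2606 + 7074 + 2693 + 8654 + 8201 = 36863
CMA at t=12 = (30581 + 36863) / (2·6) = 67444 / 12 = 5620.33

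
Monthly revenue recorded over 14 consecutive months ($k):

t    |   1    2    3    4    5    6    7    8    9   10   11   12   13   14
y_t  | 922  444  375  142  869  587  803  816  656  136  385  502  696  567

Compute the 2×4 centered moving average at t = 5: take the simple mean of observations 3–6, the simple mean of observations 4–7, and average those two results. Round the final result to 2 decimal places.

Sum over 3–6: 375 + 142 + 869 + 587 = 1973
Sum over 4–7: 142 + 869 + 587 + 803 = 2401
CMA at t=5 = (1973 + 2401) / (2·4) = 4374 / 8 = 546.75

546.75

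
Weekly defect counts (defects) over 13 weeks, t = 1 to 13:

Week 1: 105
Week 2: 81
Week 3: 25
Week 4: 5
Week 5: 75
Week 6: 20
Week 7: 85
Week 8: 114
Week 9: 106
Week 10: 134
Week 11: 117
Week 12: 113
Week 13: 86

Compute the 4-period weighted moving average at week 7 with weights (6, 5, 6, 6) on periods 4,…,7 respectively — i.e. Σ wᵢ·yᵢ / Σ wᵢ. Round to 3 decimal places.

Weighted sum: 6·5 + 5·75 + 6·20 + 6·85 = 30 + 375 + 120 + 510 = 1035
Weight total: 6 + 5 + 6 + 6 = 23
WMA = 1035 / 23 = 45.000

45.000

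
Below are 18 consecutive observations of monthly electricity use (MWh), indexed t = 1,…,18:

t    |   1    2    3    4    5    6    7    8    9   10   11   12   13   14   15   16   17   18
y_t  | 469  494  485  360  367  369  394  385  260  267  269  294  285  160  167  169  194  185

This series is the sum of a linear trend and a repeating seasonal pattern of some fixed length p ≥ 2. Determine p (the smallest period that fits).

First differences y_{t+1} − y_t: 25, -9, -125, 7, 2, 25, -9, -125, 7, 2, 25, -9, …
The difference pattern repeats every 5 terms and not for any smaller step, so p = 5.

5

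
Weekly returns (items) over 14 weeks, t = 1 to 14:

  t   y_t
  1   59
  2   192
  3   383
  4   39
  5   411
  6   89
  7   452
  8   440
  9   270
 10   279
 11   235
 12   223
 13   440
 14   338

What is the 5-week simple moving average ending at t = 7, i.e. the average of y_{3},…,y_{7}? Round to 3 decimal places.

Sum of periods 3–7: 383 + 39 + 411 + 89 + 452 = 1374
Divide by 5: 1374 / 5 = 274.800

274.800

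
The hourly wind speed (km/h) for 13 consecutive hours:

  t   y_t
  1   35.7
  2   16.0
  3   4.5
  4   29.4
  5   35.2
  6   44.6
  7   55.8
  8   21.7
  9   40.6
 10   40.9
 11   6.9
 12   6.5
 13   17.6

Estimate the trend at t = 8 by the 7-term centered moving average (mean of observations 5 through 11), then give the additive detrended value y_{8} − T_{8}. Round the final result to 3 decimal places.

-13.400

Trend T_8 = (35.2 + 44.6 + 55.8 + 21.7 + 40.6 + 40.9 + 6.9) / 7 = 245.7/7 = 35.10000
Detrended value: 21.7 − 35.10000 = -13.400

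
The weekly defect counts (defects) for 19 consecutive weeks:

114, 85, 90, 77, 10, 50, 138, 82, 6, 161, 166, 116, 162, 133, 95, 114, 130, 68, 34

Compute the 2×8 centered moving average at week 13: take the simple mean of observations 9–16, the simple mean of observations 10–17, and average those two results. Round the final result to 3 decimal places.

Sum over 9–16: 6 + 161 + 166 + 116 + 162 + 133 + 95 + 114 = 953
Sum over 10–17: 161 + 166 + 116 + 162 + 133 + 95 + 114 + 130 = 1077
CMA at t=13 = (953 + 1077) / (2·8) = 2030 / 16 = 126.875

126.875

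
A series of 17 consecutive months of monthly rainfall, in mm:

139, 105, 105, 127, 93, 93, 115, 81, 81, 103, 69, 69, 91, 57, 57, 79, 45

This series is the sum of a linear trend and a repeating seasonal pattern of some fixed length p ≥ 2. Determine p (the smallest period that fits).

First differences y_{t+1} − y_t: -34, 0, 22, -34, 0, 22, -34, 0, …
The difference pattern repeats every 3 terms and not for any smaller step, so p = 3.

3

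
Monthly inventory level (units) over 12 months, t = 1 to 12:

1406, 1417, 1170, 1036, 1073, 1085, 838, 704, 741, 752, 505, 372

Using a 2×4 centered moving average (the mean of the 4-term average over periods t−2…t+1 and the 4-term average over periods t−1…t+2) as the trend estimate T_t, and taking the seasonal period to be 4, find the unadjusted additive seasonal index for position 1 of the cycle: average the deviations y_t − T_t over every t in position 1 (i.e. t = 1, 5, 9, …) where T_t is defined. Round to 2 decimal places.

Season position 1 occurs at t = 5, 9 (where T_t is defined).
t=5: T_5 = 1049.5000; y_5 − T_5 = 1073 − 1049.5000 = 23.5000
t=9: T_9 = 717.1250; y_9 − T_9 = 741 − 717.1250 = 23.8750
Mean deviation: (23.5000 + 23.8750) / 2 = 23.69

23.69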